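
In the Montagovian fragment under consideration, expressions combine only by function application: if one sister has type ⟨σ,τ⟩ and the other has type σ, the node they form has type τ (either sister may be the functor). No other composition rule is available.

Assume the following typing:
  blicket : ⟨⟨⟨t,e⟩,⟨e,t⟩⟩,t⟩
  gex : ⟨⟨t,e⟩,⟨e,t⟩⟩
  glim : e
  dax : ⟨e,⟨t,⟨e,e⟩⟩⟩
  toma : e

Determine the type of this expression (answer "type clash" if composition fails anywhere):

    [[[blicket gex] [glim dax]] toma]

[blicket gex]: blicket is ⟨⟨⟨t,e⟩,⟨e,t⟩⟩,t⟩, gex is ⟨⟨t,e⟩,⟨e,t⟩⟩; result t.
[glim dax]: dax is ⟨e,⟨t,⟨e,e⟩⟩⟩, glim is e; result ⟨t,⟨e,e⟩⟩.
[[blicket gex] [glim dax]]: [glim dax] is ⟨t,⟨e,e⟩⟩, [blicket gex] is t; result ⟨e,e⟩.
[[[blicket gex] [glim dax]] toma]: [[blicket gex] [glim dax]] is ⟨e,e⟩, toma is e; result e.

e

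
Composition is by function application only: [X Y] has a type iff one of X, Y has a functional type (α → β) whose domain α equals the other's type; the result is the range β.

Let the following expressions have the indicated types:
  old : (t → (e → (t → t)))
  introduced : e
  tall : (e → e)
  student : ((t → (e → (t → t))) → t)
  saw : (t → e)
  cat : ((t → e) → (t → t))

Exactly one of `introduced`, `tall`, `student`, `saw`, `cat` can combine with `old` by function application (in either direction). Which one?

introduced : e — neither side's domain matches the other.
tall : (e → e) — neither side's domain matches the other.
student — combines: student : ((t → (e → (t → t))) → t) takes old : (t → (e → (t → t))) as argument, giving t.
saw : (t → e) — neither side's domain matches the other.
cat : ((t → e) → (t → t)) — neither side's domain matches the other.

student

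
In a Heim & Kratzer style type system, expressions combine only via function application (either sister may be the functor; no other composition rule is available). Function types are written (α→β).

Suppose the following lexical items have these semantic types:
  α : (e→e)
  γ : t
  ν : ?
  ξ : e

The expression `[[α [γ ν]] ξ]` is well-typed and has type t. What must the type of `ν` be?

[[α [γ ν]] ξ] is required to be t. ξ : e cannot yield t as functor, so [α [γ ν]] : (e→t).
[α [γ ν]] is required to be (e→t). α : (e→e) cannot yield (e→t) as functor, so [γ ν] : ((e→e)→(e→t)).
[γ ν] is required to be ((e→e)→(e→t)). γ : t cannot yield ((e→e)→(e→t)) as functor, so ν : (t→((e→e)→(e→t))).

(t→((e→e)→(e→t)))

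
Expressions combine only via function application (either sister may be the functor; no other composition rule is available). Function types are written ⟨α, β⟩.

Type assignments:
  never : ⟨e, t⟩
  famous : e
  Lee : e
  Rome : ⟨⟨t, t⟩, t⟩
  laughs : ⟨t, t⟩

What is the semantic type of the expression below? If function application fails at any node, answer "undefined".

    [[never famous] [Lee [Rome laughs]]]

undefined

At [never famous], never : ⟨e, t⟩ takes famous : e, giving t.
At [Rome laughs], Rome : ⟨⟨t, t⟩, t⟩ takes laughs : ⟨t, t⟩, giving t.
[Lee [Rome laughs]]: e with t — neither is a function whose domain matches the other; composition fails here.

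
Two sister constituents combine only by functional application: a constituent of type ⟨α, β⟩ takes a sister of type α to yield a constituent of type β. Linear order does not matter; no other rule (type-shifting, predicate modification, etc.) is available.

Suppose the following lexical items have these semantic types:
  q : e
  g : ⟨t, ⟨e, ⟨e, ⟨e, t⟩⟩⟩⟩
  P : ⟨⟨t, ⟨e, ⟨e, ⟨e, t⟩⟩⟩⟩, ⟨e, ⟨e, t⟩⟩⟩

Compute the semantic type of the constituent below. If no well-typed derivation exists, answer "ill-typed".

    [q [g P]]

At [g P], P : ⟨⟨t, ⟨e, ⟨e, ⟨e, t⟩⟩⟩⟩, ⟨e, ⟨e, t⟩⟩⟩ takes g : ⟨t, ⟨e, ⟨e, ⟨e, t⟩⟩⟩⟩, giving ⟨e, ⟨e, t⟩⟩.
At [q [g P]], [g P] : ⟨e, ⟨e, t⟩⟩ takes q : e, giving ⟨e, t⟩.

⟨e, t⟩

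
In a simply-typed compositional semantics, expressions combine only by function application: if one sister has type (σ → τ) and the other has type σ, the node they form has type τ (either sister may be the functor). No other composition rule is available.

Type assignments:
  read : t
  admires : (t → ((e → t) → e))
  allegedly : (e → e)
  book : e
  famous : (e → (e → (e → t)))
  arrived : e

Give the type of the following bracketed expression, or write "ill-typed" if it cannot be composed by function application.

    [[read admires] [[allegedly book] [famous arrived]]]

[read admires]: functor admires : (t → ((e → t) → e)), argument read : t; result ((e → t) → e).
[allegedly book]: functor allegedly : (e → e), argument book : e; result e.
[famous arrived]: functor famous : (e → (e → (e → t))), argument arrived : e; result (e → (e → t)).
[[allegedly book] [famous arrived]]: functor [famous arrived] : (e → (e → t)), argument [allegedly book] : e; result (e → t).
[[read admires] [[allegedly book] [famous arrived]]]: functor [read admires] : ((e → t) → e), argument [[allegedly book] [famous arrived]] : (e → t); result e.

e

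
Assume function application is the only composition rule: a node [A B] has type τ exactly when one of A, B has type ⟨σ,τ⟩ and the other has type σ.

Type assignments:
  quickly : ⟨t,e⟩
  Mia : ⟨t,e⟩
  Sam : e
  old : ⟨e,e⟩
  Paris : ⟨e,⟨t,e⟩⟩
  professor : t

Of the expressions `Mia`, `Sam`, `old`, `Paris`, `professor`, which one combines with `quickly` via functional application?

Mia : ⟨t,e⟩ — does not combine with quickly.
Sam : e — does not combine with quickly.
old : ⟨e,e⟩ — does not combine with quickly.
Paris : ⟨e,⟨t,e⟩⟩ — does not combine with quickly.
professor — combines: quickly : ⟨t,e⟩ takes professor : t as argument, giving e.

professor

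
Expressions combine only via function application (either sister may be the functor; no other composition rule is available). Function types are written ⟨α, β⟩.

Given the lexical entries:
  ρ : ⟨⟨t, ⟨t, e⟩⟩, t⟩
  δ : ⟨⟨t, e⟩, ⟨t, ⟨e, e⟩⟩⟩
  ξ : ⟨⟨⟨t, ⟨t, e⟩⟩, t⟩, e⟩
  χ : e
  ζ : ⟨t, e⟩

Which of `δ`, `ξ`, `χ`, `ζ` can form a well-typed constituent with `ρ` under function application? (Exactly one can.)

ξ

δ : ⟨⟨t, e⟩, ⟨t, ⟨e, e⟩⟩⟩ — does not combine with ρ.
ξ — combines: ξ : ⟨⟨⟨t, ⟨t, e⟩⟩, t⟩, e⟩ takes ρ : ⟨⟨t, ⟨t, e⟩⟩, t⟩ as argument, giving e.
χ : e — does not combine with ρ.
ζ : ⟨t, e⟩ — does not combine with ρ.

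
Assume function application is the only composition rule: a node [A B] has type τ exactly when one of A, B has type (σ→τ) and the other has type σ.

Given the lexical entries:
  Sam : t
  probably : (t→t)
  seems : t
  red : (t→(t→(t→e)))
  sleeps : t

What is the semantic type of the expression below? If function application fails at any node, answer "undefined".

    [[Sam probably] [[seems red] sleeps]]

e

At [Sam probably], probably : (t→t) takes Sam : t, giving t.
At [seems red], red : (t→(t→(t→e))) takes seems : t, giving (t→(t→e)).
At [[seems red] sleeps], [seems red] : (t→(t→e)) takes sleeps : t, giving (t→e).
At [[Sam probably] [[seems red] sleeps]], [[seems red] sleeps] : (t→e) takes [Sam probably] : t, giving e.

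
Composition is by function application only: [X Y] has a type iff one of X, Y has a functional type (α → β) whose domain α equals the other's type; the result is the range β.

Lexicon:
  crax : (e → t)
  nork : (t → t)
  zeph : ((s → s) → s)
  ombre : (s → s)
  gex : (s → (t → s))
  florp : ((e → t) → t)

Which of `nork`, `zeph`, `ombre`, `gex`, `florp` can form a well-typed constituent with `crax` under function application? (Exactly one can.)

florp

nork : (t → t) — neither side's domain matches the other.
zeph : ((s → s) → s) — neither side's domain matches the other.
ombre : (s → s) — neither side's domain matches the other.
gex : (s → (t → s)) — neither side's domain matches the other.
florp — combines: florp : ((e → t) → t) takes crax : (e → t) as argument, giving t.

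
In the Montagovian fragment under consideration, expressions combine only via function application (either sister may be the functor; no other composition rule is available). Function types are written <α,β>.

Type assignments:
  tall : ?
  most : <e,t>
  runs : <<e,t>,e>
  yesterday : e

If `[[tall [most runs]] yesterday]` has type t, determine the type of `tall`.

At [[tall [most runs]] yesterday] (required: t): yesterday is e, which is not a function with range t; hence [tall [most runs]] is the functor — type <e,t>.
At [tall [most runs]] (required: <e,t>): [most runs] is e, which is not a function with range <e,t>; hence tall is the functor — type <e,<e,t>>.

<e,<e,t>>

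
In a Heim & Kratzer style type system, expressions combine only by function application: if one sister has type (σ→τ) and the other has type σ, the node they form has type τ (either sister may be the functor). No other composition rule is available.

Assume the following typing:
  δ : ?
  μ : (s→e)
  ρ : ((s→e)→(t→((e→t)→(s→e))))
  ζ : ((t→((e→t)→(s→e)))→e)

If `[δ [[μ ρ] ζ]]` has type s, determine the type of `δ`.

At [δ [[μ ρ] ζ]] (required: s): [[μ ρ] ζ] is e, which is not a function with range s; hence δ is the functor — type (e→s).

(e→s)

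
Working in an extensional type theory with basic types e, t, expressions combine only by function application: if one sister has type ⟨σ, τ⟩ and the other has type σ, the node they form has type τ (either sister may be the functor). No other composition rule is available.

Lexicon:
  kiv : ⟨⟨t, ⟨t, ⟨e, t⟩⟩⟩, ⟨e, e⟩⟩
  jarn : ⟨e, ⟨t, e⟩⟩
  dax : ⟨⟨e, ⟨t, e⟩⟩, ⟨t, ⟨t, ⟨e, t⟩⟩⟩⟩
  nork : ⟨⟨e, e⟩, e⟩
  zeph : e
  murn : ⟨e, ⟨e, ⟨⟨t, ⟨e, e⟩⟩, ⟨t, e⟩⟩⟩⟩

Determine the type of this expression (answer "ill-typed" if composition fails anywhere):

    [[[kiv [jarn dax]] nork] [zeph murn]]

At [jarn dax], dax : ⟨⟨e, ⟨t, e⟩⟩, ⟨t, ⟨t, ⟨e, t⟩⟩⟩⟩ takes jarn : ⟨e, ⟨t, e⟩⟩, giving ⟨t, ⟨t, ⟨e, t⟩⟩⟩.
At [kiv [jarn dax]], kiv : ⟨⟨t, ⟨t, ⟨e, t⟩⟩⟩, ⟨e, e⟩⟩ takes [jarn dax] : ⟨t, ⟨t, ⟨e, t⟩⟩⟩, giving ⟨e, e⟩.
At [[kiv [jarn dax]] nork], nork : ⟨⟨e, e⟩, e⟩ takes [kiv [jarn dax]] : ⟨e, e⟩, giving e.
At [zeph murn], murn : ⟨e, ⟨e, ⟨⟨t, ⟨e, e⟩⟩, ⟨t, e⟩⟩⟩⟩ takes zeph : e, giving ⟨e, ⟨⟨t, ⟨e, e⟩⟩, ⟨t, e⟩⟩⟩.
At [[[kiv [jarn dax]] nork] [zeph murn]], [zeph murn] : ⟨e, ⟨⟨t, ⟨e, e⟩⟩, ⟨t, e⟩⟩⟩ takes [[kiv [jarn dax]] nork] : e, giving ⟨⟨t, ⟨e, e⟩⟩, ⟨t, e⟩⟩.

⟨⟨t, ⟨e, e⟩⟩, ⟨t, e⟩⟩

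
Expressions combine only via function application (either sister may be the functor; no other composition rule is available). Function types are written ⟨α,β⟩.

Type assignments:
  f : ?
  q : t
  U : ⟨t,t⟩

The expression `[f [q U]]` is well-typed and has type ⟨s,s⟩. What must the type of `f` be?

[f [q U]] is required to be ⟨s,s⟩. [q U] : t cannot yield ⟨s,s⟩ as functor, so f : ⟨t,⟨s,s⟩⟩.

⟨t,⟨s,s⟩⟩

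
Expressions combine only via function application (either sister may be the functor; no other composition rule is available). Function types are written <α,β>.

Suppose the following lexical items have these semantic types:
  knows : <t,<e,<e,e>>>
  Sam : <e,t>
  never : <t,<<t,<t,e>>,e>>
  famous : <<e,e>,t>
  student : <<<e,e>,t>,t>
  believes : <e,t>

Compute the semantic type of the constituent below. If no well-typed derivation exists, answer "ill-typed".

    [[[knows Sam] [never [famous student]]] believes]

ill-typed

At [knows Sam]: neither <t,<e,<e,e>>> nor <e,t> can take the other as argument; the node is ill-typed.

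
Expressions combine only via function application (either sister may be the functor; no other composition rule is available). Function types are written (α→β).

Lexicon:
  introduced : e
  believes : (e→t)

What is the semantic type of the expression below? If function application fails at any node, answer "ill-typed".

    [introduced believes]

t

[introduced believes]: (e→t) applied to e yields t.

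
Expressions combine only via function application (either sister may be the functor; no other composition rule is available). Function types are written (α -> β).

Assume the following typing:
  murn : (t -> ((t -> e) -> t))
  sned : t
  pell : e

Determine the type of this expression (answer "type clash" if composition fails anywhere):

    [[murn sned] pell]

At [murn sned], murn : (t -> ((t -> e) -> t)) takes sned : t, giving ((t -> e) -> t).
At [[murn sned] pell]: neither ((t -> e) -> t) nor e can take the other as argument; the node is ill-typed.

type clash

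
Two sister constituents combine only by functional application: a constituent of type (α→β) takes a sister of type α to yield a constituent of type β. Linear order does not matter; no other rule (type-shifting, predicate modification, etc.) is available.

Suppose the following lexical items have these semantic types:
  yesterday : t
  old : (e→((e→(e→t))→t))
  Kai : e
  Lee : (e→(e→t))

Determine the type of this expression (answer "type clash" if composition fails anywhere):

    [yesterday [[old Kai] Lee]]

type clash

At [old Kai], old : (e→((e→(e→t))→t)) takes Kai : e, giving ((e→(e→t))→t).
At [[old Kai] Lee], [old Kai] : ((e→(e→t))→t) takes Lee : (e→(e→t)), giving t.
[yesterday [[old Kai] Lee]]: t with t — neither is a function whose domain matches the other; composition fails here.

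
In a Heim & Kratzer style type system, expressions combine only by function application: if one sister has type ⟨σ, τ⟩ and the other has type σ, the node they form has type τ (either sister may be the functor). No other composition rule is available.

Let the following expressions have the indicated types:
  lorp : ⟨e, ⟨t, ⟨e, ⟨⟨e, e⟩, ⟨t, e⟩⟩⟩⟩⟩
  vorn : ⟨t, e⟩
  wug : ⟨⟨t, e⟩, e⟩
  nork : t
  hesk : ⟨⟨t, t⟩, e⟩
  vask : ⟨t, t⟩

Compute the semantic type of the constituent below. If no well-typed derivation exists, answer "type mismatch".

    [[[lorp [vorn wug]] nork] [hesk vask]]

[vorn wug]: functor wug : ⟨⟨t, e⟩, e⟩, argument vorn : ⟨t, e⟩; result e.
[lorp [vorn wug]]: functor lorp : ⟨e, ⟨t, ⟨e, ⟨⟨e, e⟩, ⟨t, e⟩⟩⟩⟩⟩, argument [vorn wug] : e; result ⟨t, ⟨e, ⟨⟨e, e⟩, ⟨t, e⟩⟩⟩⟩.
[[lorp [vorn wug]] nork]: functor [lorp [vorn wug]] : ⟨t, ⟨e, ⟨⟨e, e⟩, ⟨t, e⟩⟩⟩⟩, argument nork : t; result ⟨e, ⟨⟨e, e⟩, ⟨t, e⟩⟩⟩.
[hesk vask]: functor hesk : ⟨⟨t, t⟩, e⟩, argument vask : ⟨t, t⟩; result e.
[[[lorp [vorn wug]] nork] [hesk vask]]: functor [[lorp [vorn wug]] nork] : ⟨e, ⟨⟨e, e⟩, ⟨t, e⟩⟩⟩, argument [hesk vask] : e; result ⟨⟨e, e⟩, ⟨t, e⟩⟩.

⟨⟨e, e⟩, ⟨t, e⟩⟩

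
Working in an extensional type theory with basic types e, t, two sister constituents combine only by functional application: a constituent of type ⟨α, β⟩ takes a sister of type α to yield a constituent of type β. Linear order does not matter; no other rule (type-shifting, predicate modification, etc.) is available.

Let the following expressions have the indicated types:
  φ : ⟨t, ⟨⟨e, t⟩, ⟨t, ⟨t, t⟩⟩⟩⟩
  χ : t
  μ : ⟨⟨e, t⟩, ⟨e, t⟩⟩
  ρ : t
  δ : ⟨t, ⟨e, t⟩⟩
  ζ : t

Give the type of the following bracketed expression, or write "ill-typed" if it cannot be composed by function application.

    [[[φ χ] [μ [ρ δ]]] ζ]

⟨t, t⟩

At [φ χ], φ : ⟨t, ⟨⟨e, t⟩, ⟨t, ⟨t, t⟩⟩⟩⟩ takes χ : t, giving ⟨⟨e, t⟩, ⟨t, ⟨t, t⟩⟩⟩.
At [ρ δ], δ : ⟨t, ⟨e, t⟩⟩ takes ρ : t, giving ⟨e, t⟩.
At [μ [ρ δ]], μ : ⟨⟨e, t⟩, ⟨e, t⟩⟩ takes [ρ δ] : ⟨e, t⟩, giving ⟨e, t⟩.
At [[φ χ] [μ [ρ δ]]], [φ χ] : ⟨⟨e, t⟩, ⟨t, ⟨t, t⟩⟩⟩ takes [μ [ρ δ]] : ⟨e, t⟩, giving ⟨t, ⟨t, t⟩⟩.
At [[[φ χ] [μ [ρ δ]]] ζ], [[φ χ] [μ [ρ δ]]] : ⟨t, ⟨t, t⟩⟩ takes ζ : t, giving ⟨t, t⟩.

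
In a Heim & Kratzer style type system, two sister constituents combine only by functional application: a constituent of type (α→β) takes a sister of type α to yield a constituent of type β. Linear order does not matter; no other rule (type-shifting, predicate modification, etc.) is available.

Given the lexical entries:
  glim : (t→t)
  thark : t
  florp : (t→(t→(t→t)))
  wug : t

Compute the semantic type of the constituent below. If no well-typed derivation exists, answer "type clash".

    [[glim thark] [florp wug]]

At [glim thark], glim : (t→t) takes thark : t, giving t.
At [florp wug], florp : (t→(t→(t→t))) takes wug : t, giving (t→(t→t)).
At [[glim thark] [florp wug]], [florp wug] : (t→(t→t)) takes [glim thark] : t, giving (t→t).

(t→t)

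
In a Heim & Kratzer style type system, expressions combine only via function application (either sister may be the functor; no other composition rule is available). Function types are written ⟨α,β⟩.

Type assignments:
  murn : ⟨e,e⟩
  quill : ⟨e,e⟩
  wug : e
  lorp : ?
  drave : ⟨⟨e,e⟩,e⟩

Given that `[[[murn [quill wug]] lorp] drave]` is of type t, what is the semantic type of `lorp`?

⟨e,⟨⟨⟨e,e⟩,e⟩,t⟩⟩

For [[[murn [quill wug]] lorp] drave] to have type t with drave of type ⟨⟨e,e⟩,e⟩, [[murn [quill wug]] lorp] must be the function: [[murn [quill wug]] lorp] : ⟨⟨⟨e,e⟩,e⟩,t⟩.
For [[murn [quill wug]] lorp] to have type ⟨⟨⟨e,e⟩,e⟩,t⟩ with [murn [quill wug]] of type e, lorp must be the function: lorp : ⟨e,⟨⟨⟨e,e⟩,e⟩,t⟩⟩.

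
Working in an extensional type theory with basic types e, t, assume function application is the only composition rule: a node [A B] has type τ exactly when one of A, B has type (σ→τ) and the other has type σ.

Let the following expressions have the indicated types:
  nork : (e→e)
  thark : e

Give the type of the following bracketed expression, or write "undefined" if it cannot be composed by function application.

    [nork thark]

[nork thark] — nork of type (e→e) combines with thark of type e: type e.

e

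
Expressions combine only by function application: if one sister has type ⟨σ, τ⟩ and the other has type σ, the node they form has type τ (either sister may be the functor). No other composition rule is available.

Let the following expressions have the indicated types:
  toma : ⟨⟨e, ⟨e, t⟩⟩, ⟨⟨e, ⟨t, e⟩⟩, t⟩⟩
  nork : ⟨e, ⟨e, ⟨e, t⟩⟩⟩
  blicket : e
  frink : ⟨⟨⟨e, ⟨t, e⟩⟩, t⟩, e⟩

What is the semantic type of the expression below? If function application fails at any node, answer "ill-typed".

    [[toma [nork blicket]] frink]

e

[nork blicket]: functor nork : ⟨e, ⟨e, ⟨e, t⟩⟩⟩, argument blicket : e; result ⟨e, ⟨e, t⟩⟩.
[toma [nork blicket]]: functor toma : ⟨⟨e, ⟨e, t⟩⟩, ⟨⟨e, ⟨t, e⟩⟩, t⟩⟩, argument [nork blicket] : ⟨e, ⟨e, t⟩⟩; result ⟨⟨e, ⟨t, e⟩⟩, t⟩.
[[toma [nork blicket]] frink]: functor frink : ⟨⟨⟨e, ⟨t, e⟩⟩, t⟩, e⟩, argument [toma [nork blicket]] : ⟨⟨e, ⟨t, e⟩⟩, t⟩; result e.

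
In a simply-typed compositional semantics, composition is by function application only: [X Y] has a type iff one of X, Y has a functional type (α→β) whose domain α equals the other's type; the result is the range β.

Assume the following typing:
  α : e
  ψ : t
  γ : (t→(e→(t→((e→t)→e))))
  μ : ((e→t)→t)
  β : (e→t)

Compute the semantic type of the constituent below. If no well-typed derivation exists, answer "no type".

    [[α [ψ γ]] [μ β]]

[ψ γ]: functor γ : (t→(e→(t→((e→t)→e)))), argument ψ : t; result (e→(t→((e→t)→e))).
[α [ψ γ]]: functor [ψ γ] : (e→(t→((e→t)→e))), argument α : e; result (t→((e→t)→e)).
[μ β]: functor μ : ((e→t)→t), argument β : (e→t); result t.
[[α [ψ γ]] [μ β]]: functor [α [ψ γ]] : (t→((e→t)→e)), argument [μ β] : t; result ((e→t)→e).

((e→t)→e)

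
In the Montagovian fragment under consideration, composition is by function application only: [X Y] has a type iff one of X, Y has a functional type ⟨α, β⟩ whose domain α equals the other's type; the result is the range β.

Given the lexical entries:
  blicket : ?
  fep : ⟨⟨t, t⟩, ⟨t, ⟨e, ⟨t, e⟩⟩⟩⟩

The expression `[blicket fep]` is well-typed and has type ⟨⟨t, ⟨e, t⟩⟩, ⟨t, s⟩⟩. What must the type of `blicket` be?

At [blicket fep] (required: ⟨⟨t, ⟨e, t⟩⟩, ⟨t, s⟩⟩): fep is ⟨⟨t, t⟩, ⟨t, ⟨e, ⟨t, e⟩⟩⟩⟩, which is not a function with range ⟨⟨t, ⟨e, t⟩⟩, ⟨t, s⟩⟩; hence blicket is the functor — type ⟨⟨⟨t, t⟩, ⟨t, ⟨e, ⟨t, e⟩⟩⟩⟩, ⟨⟨t, ⟨e, t⟩⟩, ⟨t, s⟩⟩⟩.

⟨⟨⟨t, t⟩, ⟨t, ⟨e, ⟨t, e⟩⟩⟩⟩, ⟨⟨t, ⟨e, t⟩⟩, ⟨t, s⟩⟩⟩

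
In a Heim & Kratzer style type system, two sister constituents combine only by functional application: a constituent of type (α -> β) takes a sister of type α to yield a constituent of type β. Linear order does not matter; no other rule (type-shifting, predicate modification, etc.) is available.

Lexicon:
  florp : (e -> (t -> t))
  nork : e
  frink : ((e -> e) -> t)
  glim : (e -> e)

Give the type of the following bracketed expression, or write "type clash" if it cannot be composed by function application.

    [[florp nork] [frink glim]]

t

[florp nork]: functor florp : (e -> (t -> t)), argument nork : e; result (t -> t).
[frink glim]: functor frink : ((e -> e) -> t), argument glim : (e -> e); result t.
[[florp nork] [frink glim]]: functor [florp nork] : (t -> t), argument [frink glim] : t; result t.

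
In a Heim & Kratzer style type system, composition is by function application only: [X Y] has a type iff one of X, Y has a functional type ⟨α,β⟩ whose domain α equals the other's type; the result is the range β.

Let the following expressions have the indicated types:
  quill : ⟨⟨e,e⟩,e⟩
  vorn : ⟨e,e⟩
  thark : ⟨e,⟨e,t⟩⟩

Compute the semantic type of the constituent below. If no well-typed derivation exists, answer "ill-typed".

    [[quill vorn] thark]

[quill vorn]: quill is ⟨⟨e,e⟩,e⟩, vorn is ⟨e,e⟩; result e.
[[quill vorn] thark]: thark is ⟨e,⟨e,t⟩⟩, [quill vorn] is e; result ⟨e,t⟩.

⟨e,t⟩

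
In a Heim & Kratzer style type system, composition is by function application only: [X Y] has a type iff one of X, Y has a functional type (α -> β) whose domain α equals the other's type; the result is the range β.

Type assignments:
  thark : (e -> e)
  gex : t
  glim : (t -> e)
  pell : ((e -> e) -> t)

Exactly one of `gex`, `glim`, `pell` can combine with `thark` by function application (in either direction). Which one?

pell

gex : t — thark needs e; gex needs nothing (atomic); neither fits.
glim : (t -> e) — thark needs e; glim needs t; neither fits.
pell — combines: pell : ((e -> e) -> t) takes thark : (e -> e) as argument, giving t.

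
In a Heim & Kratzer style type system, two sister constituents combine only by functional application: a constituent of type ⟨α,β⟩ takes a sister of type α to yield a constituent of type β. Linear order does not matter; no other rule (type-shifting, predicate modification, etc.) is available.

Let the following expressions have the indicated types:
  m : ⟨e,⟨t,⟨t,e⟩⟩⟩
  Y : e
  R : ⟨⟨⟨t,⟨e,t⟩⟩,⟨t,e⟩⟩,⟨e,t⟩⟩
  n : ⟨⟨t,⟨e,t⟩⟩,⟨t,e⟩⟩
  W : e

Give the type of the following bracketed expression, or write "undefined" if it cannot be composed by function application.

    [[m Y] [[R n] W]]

⟨t,e⟩

[m Y] — m of type ⟨e,⟨t,⟨t,e⟩⟩⟩ combines with Y of type e: type ⟨t,⟨t,e⟩⟩.
[R n] — R of type ⟨⟨⟨t,⟨e,t⟩⟩,⟨t,e⟩⟩,⟨e,t⟩⟩ combines with n of type ⟨⟨t,⟨e,t⟩⟩,⟨t,e⟩⟩: type ⟨e,t⟩.
[[R n] W] — [R n] of type ⟨e,t⟩ combines with W of type e: type t.
[[m Y] [[R n] W]] — [m Y] of type ⟨t,⟨t,e⟩⟩ combines with [[R n] W] of type t: type ⟨t,e⟩.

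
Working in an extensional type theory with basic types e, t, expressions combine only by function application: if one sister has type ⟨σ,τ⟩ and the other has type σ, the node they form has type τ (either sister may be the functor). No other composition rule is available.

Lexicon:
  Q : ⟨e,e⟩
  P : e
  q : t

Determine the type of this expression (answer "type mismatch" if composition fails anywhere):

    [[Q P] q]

[Q P] — Q of type ⟨e,e⟩ combines with P of type e: type e.
[[Q P] q]: e with t — neither is a function whose domain matches the other; composition fails here.

type mismatch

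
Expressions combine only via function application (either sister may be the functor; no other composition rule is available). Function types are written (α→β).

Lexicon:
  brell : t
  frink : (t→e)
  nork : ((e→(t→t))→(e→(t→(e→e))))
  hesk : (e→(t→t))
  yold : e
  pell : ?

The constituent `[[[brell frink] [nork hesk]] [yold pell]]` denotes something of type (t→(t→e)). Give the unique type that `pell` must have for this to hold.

For [[[brell frink] [nork hesk]] [yold pell]] to have type (t→(t→e)) with [[brell frink] [nork hesk]] of type (t→(e→e)), [yold pell] must be the function: [yold pell] : ((t→(e→e))→(t→(t→e))).
For [yold pell] to have type ((t→(e→e))→(t→(t→e))) with yold of type e, pell must be the function: pell : (e→((t→(e→e))→(t→(t→e)))).

(e→((t→(e→e))→(t→(t→e))))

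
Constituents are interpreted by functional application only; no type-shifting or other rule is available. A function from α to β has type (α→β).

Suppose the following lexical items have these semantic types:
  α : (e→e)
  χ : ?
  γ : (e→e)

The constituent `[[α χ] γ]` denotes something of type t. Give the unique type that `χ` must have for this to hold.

[[α χ] γ] must have type t. The sister γ has type (e→e); that is not a function onto t, so [α χ] must be the functor, of type ((e→e)→t).
[α χ] must have type ((e→e)→t). The sister α has type (e→e); that is not a function onto ((e→e)→t), so χ must be the functor, of type ((e→e)→((e→e)→t)).

((e→e)→((e→e)→t))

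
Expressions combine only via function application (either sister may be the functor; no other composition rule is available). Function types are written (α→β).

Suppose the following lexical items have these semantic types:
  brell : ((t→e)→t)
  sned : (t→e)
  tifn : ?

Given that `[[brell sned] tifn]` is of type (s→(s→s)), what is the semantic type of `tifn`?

(t→(s→(s→s)))

At [[brell sned] tifn] (required: (s→(s→s))): [brell sned] is t, which is not a function with range (s→(s→s)); hence tifn is the functor — type (t→(s→(s→s))).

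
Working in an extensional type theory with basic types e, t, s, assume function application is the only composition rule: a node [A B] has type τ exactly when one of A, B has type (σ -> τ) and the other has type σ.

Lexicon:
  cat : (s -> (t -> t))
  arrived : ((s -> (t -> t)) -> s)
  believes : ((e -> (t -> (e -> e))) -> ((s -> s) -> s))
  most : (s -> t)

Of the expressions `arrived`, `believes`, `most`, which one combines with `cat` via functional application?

arrived — combines: arrived : ((s -> (t -> t)) -> s) takes cat : (s -> (t -> t)) as argument, giving s.
believes : ((e -> (t -> (e -> e))) -> ((s -> s) -> s)) — no; cat wants s, and believes wants (e -> (t -> (e -> e))).
most : (s -> t) — no; cat wants s, and most wants s.

arrived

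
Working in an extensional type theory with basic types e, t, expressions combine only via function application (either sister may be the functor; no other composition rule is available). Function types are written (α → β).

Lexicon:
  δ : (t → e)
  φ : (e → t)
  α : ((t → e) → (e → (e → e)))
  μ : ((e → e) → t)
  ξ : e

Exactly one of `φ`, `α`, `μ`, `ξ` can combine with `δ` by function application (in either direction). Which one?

α

φ : (e → t) — neither side's domain matches the other.
α — combines: α : ((t → e) → (e → (e → e))) takes δ : (t → e) as argument, giving (e → (e → e)).
μ : ((e → e) → t) — neither side's domain matches the other.
ξ : e — neither side's domain matches the other.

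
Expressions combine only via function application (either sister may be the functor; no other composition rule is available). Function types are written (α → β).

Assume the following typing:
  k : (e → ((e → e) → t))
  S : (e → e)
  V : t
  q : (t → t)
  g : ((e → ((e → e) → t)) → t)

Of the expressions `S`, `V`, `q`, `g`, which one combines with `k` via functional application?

S : (e → e) — no; k wants e, and S wants e.
V : t — no; k wants e, and V wants nothing (atomic).
q : (t → t) — no; k wants e, and q wants t.
g — combines: g : ((e → ((e → e) → t)) → t) takes k : (e → ((e → e) → t)) as argument, giving t.

g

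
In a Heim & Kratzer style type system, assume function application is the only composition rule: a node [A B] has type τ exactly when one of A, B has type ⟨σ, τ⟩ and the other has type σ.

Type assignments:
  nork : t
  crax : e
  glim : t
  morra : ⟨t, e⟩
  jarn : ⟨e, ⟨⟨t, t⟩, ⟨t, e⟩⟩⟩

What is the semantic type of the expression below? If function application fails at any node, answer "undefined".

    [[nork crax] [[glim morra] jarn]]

[nork crax]: t with e — neither is a function whose domain matches the other; composition fails here.

undefined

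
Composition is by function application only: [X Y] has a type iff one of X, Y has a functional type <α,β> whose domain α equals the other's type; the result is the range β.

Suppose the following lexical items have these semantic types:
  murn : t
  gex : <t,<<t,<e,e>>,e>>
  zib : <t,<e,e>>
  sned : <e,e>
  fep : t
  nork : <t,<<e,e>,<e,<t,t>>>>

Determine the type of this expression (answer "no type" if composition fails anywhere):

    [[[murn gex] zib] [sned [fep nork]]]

At [murn gex], gex : <t,<<t,<e,e>>,e>> takes murn : t, giving <<t,<e,e>>,e>.
At [[murn gex] zib], [murn gex] : <<t,<e,e>>,e> takes zib : <t,<e,e>>, giving e.
At [fep nork], nork : <t,<<e,e>,<e,<t,t>>>> takes fep : t, giving <<e,e>,<e,<t,t>>>.
At [sned [fep nork]], [fep nork] : <<e,e>,<e,<t,t>>> takes sned : <e,e>, giving <e,<t,t>>.
At [[[murn gex] zib] [sned [fep nork]]], [sned [fep nork]] : <e,<t,t>> takes [[murn gex] zib] : e, giving <t,t>.

<t,t>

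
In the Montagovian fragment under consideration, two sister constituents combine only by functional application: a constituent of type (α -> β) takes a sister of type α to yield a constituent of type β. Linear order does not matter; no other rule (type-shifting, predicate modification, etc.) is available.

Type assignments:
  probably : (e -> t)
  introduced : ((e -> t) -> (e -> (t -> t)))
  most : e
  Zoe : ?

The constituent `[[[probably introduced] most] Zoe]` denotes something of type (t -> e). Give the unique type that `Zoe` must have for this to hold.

((t -> t) -> (t -> e))

[[[probably introduced] most] Zoe] must have type (t -> e). The sister [[probably introduced] most] has type (t -> t); that is not a function onto (t -> e), so Zoe must be the functor, of type ((t -> t) -> (t -> e)).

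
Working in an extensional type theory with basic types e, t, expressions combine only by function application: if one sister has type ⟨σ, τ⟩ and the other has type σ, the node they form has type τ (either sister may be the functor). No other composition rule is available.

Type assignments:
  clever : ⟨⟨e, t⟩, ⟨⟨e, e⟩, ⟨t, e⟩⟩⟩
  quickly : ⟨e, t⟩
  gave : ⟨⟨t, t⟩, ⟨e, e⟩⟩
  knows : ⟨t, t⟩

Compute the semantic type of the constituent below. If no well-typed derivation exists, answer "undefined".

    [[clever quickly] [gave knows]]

At [clever quickly], clever : ⟨⟨e, t⟩, ⟨⟨e, e⟩, ⟨t, e⟩⟩⟩ takes quickly : ⟨e, t⟩, giving ⟨⟨e, e⟩, ⟨t, e⟩⟩.
At [gave knows], gave : ⟨⟨t, t⟩, ⟨e, e⟩⟩ takes knows : ⟨t, t⟩, giving ⟨e, e⟩.
At [[clever quickly] [gave knows]], [clever quickly] : ⟨⟨e, e⟩, ⟨t, e⟩⟩ takes [gave knows] : ⟨e, e⟩, giving ⟨t, e⟩.

⟨t, e⟩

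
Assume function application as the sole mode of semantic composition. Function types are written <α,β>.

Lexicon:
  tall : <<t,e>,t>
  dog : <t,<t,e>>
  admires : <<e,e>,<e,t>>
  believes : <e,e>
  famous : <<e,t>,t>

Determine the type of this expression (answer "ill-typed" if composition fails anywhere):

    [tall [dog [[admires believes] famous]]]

t

[admires believes]: admires is <<e,e>,<e,t>>, believes is <e,e>; result <e,t>.
[[admires believes] famous]: famous is <<e,t>,t>, [admires believes] is <e,t>; result t.
[dog [[admires believes] famous]]: dog is <t,<t,e>>, [[admires believes] famous] is t; result <t,e>.
[tall [dog [[admires believes] famous]]]: tall is <<t,e>,t>, [dog [[admires believes] famous]] is <t,e>; result t.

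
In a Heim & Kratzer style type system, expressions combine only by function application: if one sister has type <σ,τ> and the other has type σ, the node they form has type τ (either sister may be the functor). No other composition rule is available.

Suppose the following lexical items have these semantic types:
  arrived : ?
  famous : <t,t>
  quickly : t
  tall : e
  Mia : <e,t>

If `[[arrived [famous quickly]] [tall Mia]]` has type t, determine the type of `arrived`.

<t,<t,t>>

At [[arrived [famous quickly]] [tall Mia]] (required: t): [tall Mia] is t, which is not a function with range t; hence [arrived [famous quickly]] is the functor — type <t,t>.
At [arrived [famous quickly]] (required: <t,t>): [famous quickly] is t, which is not a function with range <t,t>; hence arrived is the functor — type <t,<t,t>>.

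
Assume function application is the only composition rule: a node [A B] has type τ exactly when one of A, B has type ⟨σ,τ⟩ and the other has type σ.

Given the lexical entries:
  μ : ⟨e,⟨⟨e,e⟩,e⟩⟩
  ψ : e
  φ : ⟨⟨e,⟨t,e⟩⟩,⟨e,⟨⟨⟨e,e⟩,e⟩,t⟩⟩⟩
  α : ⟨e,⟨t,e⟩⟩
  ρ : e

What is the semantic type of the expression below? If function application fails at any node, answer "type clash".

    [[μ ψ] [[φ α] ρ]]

t

[μ ψ]: ⟨e,⟨⟨e,e⟩,e⟩⟩ applied to e yields ⟨⟨e,e⟩,e⟩.
[φ α]: ⟨⟨e,⟨t,e⟩⟩,⟨e,⟨⟨⟨e,e⟩,e⟩,t⟩⟩⟩ applied to ⟨e,⟨t,e⟩⟩ yields ⟨e,⟨⟨⟨e,e⟩,e⟩,t⟩⟩.
[[φ α] ρ]: ⟨e,⟨⟨⟨e,e⟩,e⟩,t⟩⟩ applied to e yields ⟨⟨⟨e,e⟩,e⟩,t⟩.
[[μ ψ] [[φ α] ρ]]: ⟨⟨⟨e,e⟩,e⟩,t⟩ applied to ⟨⟨e,e⟩,e⟩ yields t.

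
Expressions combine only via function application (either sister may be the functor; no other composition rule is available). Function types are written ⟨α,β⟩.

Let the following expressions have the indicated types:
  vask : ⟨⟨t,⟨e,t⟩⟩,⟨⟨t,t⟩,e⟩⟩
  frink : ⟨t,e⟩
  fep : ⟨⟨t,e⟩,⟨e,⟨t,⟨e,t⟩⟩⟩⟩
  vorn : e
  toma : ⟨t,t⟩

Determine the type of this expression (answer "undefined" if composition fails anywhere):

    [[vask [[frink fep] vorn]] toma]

[frink fep]: functor fep : ⟨⟨t,e⟩,⟨e,⟨t,⟨e,t⟩⟩⟩⟩, argument frink : ⟨t,e⟩; result ⟨e,⟨t,⟨e,t⟩⟩⟩.
[[frink fep] vorn]: functor [frink fep] : ⟨e,⟨t,⟨e,t⟩⟩⟩, argument vorn : e; result ⟨t,⟨e,t⟩⟩.
[vask [[frink fep] vorn]]: functor vask : ⟨⟨t,⟨e,t⟩⟩,⟨⟨t,t⟩,e⟩⟩, argument [[frink fep] vorn] : ⟨t,⟨e,t⟩⟩; result ⟨⟨t,t⟩,e⟩.
[[vask [[frink fep] vorn]] toma]: functor [vask [[frink fep] vorn]] : ⟨⟨t,t⟩,e⟩, argument toma : ⟨t,t⟩; result e.

e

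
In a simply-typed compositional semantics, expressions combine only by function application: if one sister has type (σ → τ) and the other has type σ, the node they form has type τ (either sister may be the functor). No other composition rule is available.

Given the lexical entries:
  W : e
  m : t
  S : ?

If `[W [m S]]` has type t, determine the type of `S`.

At [W [m S]] (required: t): W is e, which is not a function with range t; hence [m S] is the functor — type (e → t).
At [m S] (required: (e → t)): m is t, which is not a function with range (e → t); hence S is the functor — type (t → (e → t)).

(t → (e → t))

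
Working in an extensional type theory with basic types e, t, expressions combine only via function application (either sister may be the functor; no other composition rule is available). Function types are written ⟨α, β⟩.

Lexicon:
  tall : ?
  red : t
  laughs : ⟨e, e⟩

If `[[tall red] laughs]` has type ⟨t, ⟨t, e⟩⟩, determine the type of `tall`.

⟨t, ⟨⟨e, e⟩, ⟨t, ⟨t, e⟩⟩⟩⟩

At [[tall red] laughs] (required: ⟨t, ⟨t, e⟩⟩): laughs is ⟨e, e⟩, which is not a function with range ⟨t, ⟨t, e⟩⟩; hence [tall red] is the functor — type ⟨⟨e, e⟩, ⟨t, ⟨t, e⟩⟩⟩.
At [tall red] (required: ⟨⟨e, e⟩, ⟨t, ⟨t, e⟩⟩⟩): red is t, which is not a function with range ⟨⟨e, e⟩, ⟨t, ⟨t, e⟩⟩⟩; hence tall is the functor — type ⟨t, ⟨⟨e, e⟩, ⟨t, ⟨t, e⟩⟩⟩⟩.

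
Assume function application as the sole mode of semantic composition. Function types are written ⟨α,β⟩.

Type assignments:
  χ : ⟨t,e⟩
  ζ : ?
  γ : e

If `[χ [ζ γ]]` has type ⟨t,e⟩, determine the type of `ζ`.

⟨e,⟨⟨t,e⟩,⟨t,e⟩⟩⟩

[χ [ζ γ]] is required to be ⟨t,e⟩. χ : ⟨t,e⟩ cannot yield ⟨t,e⟩ as functor, so [ζ γ] : ⟨⟨t,e⟩,⟨t,e⟩⟩.
[ζ γ] is required to be ⟨⟨t,e⟩,⟨t,e⟩⟩. γ : e cannot yield ⟨⟨t,e⟩,⟨t,e⟩⟩ as functor, so ζ : ⟨e,⟨⟨t,e⟩,⟨t,e⟩⟩⟩.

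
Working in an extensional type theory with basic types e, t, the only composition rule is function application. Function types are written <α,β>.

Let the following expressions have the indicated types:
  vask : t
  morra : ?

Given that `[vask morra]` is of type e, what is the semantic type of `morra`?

At [vask morra] (required: e): vask is t, which is not a function with range e; hence morra is the functor — type <t,e>.

<t,e>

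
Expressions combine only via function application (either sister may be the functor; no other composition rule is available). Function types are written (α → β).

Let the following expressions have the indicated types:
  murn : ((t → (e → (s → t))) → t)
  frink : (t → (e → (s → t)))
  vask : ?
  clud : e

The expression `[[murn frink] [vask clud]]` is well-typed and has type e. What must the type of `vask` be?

(e → (t → e))

For [[murn frink] [vask clud]] to have type e with [murn frink] of type t, [vask clud] must be the function: [vask clud] : (t → e).
For [vask clud] to have type (t → e) with clud of type e, vask must be the function: vask : (e → (t → e)).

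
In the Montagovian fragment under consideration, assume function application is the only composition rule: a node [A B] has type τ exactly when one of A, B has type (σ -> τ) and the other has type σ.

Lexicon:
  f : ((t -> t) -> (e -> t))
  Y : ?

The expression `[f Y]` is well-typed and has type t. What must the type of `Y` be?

(((t -> t) -> (e -> t)) -> t)

At [f Y] (required: t): f is ((t -> t) -> (e -> t)), which is not a function with range t; hence Y is the functor — type (((t -> t) -> (e -> t)) -> t).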